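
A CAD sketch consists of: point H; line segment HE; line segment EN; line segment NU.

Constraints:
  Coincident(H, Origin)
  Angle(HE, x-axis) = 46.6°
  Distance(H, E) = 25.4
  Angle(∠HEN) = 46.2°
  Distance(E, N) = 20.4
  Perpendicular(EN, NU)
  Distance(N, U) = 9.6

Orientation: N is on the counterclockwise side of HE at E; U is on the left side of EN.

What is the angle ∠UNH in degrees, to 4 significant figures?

8.744°

H is at the origin; HE runs at 46.6° with length 25.4, so E = 25.4·(cos 46.6°, sin 46.6°) = (17.45, 18.45). ∠HEN = 46.2°, so EN runs at 46.6° + (180° − 46.2°) = 180.4° from the x-axis; with |EN| = 20.4, N = E + 20.4·(cos 180.4°, sin 180.4°) = (-2.947, 18.31). The perpendicularity gives NU at right angles to EN; with |NU| = 9.6 on the left of EN, U = N + 9.6·(0.006981, -1.000) = (-2.880, 8.713). Then cos ∠UNH = NU·NH / (|NU||NH|), giving 8.744°.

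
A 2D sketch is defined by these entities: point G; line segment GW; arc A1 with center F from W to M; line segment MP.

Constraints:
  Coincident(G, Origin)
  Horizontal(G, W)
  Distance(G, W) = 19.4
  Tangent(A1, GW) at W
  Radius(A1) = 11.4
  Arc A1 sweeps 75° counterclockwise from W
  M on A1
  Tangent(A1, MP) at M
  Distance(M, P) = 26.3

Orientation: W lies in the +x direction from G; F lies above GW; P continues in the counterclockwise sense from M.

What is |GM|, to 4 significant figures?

31.56

Tangency of A1 to GW means the radius FW is perpendicular to GW, so F = W + (0, 11.4) = (19.40, 11.40). On A1, W sits at bearing -90° from F; a 75° counterclockwise sweep puts M at bearing -15°, so M = F + 11.4·(cos -15°, sin -15°) = (30.41, 8.449). Then |GM| = |M − G| = 31.56.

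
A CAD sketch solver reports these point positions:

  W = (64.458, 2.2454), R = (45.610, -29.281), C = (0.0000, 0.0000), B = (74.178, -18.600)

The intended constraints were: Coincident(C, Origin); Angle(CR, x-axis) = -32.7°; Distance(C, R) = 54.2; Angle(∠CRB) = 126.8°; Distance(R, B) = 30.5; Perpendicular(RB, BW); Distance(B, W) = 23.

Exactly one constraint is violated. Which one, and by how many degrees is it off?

Perpendicular(RB, BW) — off by 4.50°.

C = (0.00, 0.00) ✓; CR at -32.70° ✓; |CR| = 54.20 ✓; ∠CRB = 126.8° ✓; |RB| = 30.50 ✓; ∠(RB, BW) = 94.50° ✗; |BW| = 23.00 ✓.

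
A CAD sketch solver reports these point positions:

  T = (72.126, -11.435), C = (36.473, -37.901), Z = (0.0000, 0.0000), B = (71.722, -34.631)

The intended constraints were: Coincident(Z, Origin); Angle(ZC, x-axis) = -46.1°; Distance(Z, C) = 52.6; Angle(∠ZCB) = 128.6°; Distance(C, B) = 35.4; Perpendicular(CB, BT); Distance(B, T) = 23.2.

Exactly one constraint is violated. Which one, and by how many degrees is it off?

Perpendicular(CB, BT) — off by 6.30°.

Z = (0.00, 0.00) ✓; ZC at -46.10° ✓; |ZC| = 52.60 ✓; ∠ZCB = 128.6° ✓; |CB| = 35.40 ✓; ∠(CB, BT) = 83.70° ✗; |BT| = 23.20 ✓.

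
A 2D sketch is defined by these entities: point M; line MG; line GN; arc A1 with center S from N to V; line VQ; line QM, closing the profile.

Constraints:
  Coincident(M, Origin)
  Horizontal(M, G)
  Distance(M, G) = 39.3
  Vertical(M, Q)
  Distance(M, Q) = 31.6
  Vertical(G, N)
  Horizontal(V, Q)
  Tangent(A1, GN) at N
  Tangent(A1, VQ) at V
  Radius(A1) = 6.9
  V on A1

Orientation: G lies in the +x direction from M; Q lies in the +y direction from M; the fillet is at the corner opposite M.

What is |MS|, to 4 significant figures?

40.74

M is at the origin; M and G share the same y with |MG| = 39.3 and G on the +x side, so G = (39.30, 0.000). M and Q share the same x with |MQ| = 31.6 and Q on the +y side, so Q = (0.000, 31.60). The virtual corner opposite M is at (39.30, 31.60). Since A1 is tangent to GN there, SN ⟂ GN and since A1 is tangent to VQ there, SV ⟂ VQ, with radius 6.9, so the center S sits 6.9 in from both sides at S = (32.40, 24.70). Then |MS| = |S − M| = 40.74.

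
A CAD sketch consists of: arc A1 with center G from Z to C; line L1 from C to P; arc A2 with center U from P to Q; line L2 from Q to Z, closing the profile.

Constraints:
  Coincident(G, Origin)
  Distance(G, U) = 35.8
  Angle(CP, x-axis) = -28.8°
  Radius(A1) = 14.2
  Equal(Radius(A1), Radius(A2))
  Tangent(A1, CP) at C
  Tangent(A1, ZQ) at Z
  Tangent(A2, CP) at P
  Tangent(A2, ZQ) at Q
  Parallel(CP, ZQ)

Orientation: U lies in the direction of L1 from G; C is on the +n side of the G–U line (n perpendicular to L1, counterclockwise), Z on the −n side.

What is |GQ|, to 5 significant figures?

38.513

The slot axis is L1's direction at -28.8°, so u = (cos -28.8°, sin -28.8°) = (0.87631, -0.48175) and n = (−sin -28.8°, cos -28.8°) = (0.48175, 0.87631). G is at the origin and U lies 35.8 along u from G, so U = 35.8·u = (31.372, -17.247). Tangency of A1 to both parallel lines with radius 14.2 puts C and Z at G ± 14.2·n: C = (6.8409, 12.444), Z = (-6.8409, -12.444). Equal radii place P and Q the same way about U: P = U + 14.2·n = (38.213, -4.8032), Q = U − 14.2·n = (24.531, -29.690). Then |GQ| = |Q − G| = 38.513.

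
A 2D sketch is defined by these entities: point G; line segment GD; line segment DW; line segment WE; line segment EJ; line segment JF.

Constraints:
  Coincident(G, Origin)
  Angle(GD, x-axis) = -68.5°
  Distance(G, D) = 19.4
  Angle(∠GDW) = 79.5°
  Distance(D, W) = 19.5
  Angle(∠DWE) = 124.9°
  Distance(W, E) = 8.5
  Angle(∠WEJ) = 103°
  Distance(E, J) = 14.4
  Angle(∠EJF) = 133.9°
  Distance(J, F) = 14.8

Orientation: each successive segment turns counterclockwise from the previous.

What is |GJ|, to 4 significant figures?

11.26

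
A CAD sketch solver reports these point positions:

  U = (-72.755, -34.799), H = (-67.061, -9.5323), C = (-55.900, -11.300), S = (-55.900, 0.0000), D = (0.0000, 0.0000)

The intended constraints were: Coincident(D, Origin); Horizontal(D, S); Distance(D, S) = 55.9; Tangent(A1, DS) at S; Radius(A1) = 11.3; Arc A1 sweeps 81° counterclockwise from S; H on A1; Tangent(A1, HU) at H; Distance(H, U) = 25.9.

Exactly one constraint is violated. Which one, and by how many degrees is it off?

Tangent(A1, HU) at H — off by 3.70°.

D = (0.00, 0.00) ✓; D.y = 0.00, S.y = 0.00 ✓; |DS| = 55.90 ✓; ∠(CS, SD) = 90.00° ✓; |CS| = 11.30 ✓; bearing(C→H) − bearing(C→S) = 81.00° ✓; |CH| = 11.30 ✓; ∠(CH, HU) = 93.70° ✗; |HU| = 25.90 ✓.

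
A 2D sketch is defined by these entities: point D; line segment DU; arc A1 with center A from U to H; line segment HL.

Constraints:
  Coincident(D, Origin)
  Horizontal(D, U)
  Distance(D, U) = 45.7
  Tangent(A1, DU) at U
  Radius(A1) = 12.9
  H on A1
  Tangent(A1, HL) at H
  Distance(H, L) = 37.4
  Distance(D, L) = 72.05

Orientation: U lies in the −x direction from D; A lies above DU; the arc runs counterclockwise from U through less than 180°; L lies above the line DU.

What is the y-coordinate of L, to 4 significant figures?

52.27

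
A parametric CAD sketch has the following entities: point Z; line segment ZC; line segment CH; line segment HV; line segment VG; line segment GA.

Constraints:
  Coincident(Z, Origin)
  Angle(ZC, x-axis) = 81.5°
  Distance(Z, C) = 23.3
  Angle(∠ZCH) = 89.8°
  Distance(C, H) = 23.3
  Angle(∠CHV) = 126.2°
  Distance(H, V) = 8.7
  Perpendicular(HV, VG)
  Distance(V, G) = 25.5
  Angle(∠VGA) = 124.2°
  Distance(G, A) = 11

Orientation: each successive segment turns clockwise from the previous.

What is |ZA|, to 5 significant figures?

5.5470

Z is at the origin; ZC runs at 81.5° with length 23.3, so C = (3.4440, 23.044). ∠ZCH = 89.8° gives CH at -8.7000° from the x-axis; with |CH| = 23.3, H = (26.476, 19.520). ∠CHV = 126.2° gives HV at -62.500° from the x-axis; with |HV| = 8.7, V = (30.493, 11.803). HV is perpendicular to VG, so VG runs at -152.50°; with |VG| = 25.5, G = (7.8743, 0.028109). ∠VGA = 124.2° gives GA at 151.70° from the x-axis; with |GA| = 11.0, A = (-1.8109, 5.2431). Then |ZA| = |A − Z| = 5.5470.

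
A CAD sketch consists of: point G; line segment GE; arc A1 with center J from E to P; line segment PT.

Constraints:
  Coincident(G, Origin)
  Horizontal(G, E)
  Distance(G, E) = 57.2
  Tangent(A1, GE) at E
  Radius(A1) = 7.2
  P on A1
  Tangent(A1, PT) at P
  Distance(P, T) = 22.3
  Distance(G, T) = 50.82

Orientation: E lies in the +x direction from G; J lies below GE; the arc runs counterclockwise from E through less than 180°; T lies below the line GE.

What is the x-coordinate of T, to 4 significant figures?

43.53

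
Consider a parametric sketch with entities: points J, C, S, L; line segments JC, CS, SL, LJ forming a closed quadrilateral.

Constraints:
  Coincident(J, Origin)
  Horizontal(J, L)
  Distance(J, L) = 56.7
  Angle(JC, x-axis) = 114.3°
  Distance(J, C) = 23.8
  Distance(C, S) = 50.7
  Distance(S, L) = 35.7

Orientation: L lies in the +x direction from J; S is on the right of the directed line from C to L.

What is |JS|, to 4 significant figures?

29.10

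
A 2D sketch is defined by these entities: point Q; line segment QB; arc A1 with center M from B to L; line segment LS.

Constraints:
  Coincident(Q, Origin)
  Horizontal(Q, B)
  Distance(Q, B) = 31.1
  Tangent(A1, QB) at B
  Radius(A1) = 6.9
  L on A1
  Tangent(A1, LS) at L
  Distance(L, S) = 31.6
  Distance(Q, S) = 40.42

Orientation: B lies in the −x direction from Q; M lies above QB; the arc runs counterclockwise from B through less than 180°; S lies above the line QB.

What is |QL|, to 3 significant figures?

25.0

Checks: |ML| = 6.900 ✓; ∠(ML, LS) = 90.00° ✓; |LS| = 31.60 ✓; |QS| = 40.42 ✓.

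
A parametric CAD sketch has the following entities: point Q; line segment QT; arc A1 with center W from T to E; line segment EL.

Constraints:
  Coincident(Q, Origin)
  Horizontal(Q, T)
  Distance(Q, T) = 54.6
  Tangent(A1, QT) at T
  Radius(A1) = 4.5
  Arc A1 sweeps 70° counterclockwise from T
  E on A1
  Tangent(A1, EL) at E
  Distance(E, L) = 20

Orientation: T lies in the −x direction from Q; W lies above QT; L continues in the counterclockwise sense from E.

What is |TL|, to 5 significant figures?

24.409

Q is at the origin; QT is horizontal with |QT| = 54.6 and T on the −x side, so T = (-54.600, 0.0000). A1 meets QT tangentially, so WT is at right angles to QT, so W = T + (0, 4.5) = (-54.600, 4.5000). On A1, T sits at bearing -90° from W; a 70° counterclockwise sweep puts E at bearing -20°, so E = W + 4.5·(cos -20°, sin -20°) = (-50.371, 2.9609). Since A1 is tangent to EL there, WE ⟂ EL, so EL runs along (−sin -20°, cos -20°); with |EL| = 20.0, L = (-43.531, 21.755). Then |TL| = |L − T| = 24.409.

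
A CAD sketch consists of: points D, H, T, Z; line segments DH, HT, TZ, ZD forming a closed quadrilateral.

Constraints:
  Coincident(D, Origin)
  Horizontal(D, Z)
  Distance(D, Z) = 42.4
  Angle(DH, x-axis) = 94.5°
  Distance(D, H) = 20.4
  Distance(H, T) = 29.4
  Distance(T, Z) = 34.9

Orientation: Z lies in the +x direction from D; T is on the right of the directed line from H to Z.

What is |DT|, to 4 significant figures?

11.08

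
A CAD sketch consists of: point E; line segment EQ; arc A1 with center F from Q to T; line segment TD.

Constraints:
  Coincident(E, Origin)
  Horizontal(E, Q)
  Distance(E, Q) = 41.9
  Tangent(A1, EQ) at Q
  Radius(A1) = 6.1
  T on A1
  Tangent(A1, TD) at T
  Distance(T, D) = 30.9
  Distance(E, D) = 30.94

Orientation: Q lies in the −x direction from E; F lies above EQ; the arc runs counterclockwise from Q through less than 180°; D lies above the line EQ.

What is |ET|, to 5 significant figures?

37.314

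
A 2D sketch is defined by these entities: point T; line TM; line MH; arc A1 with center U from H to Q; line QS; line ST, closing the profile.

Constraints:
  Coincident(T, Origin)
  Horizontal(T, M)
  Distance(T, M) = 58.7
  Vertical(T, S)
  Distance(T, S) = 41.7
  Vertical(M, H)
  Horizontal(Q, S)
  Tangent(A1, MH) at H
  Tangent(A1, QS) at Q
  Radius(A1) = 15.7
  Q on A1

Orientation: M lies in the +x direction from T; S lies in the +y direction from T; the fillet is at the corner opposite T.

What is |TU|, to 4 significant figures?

50.25

T is at the origin; T and M share the same y with |TM| = 58.7 and M on the +x side, so M = (58.70, 0.000). T and S share the same x with |TS| = 41.7 and S on the +y side, so S = (0.000, 41.70). The virtual corner opposite T is at (58.70, 41.70). Since A1 is tangent to MH there, UH ⟂ MH and since A1 is tangent to QS there, UQ ⟂ QS, with radius 15.7, so the center U sits 15.7 in from both sides at U = (43.00, 26.00). Then |TU| = |U − T| = 50.25.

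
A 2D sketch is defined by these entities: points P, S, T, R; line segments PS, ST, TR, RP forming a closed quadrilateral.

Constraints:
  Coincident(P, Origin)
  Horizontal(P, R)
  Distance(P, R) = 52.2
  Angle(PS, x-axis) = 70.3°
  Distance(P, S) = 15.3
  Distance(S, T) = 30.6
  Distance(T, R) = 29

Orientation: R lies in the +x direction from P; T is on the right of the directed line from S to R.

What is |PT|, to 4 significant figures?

26.33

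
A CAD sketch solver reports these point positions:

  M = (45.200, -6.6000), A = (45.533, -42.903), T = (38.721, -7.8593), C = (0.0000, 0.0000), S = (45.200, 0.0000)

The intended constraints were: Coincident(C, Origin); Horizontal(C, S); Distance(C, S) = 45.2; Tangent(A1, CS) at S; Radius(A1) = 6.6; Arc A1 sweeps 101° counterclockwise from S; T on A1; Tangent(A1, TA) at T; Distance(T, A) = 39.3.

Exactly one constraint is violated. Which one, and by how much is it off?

Distance(T, A) = 39.3 — off by 3.60.

C = (0.00, 0.00) ✓; C.y = 0.00, S.y = 0.00 ✓; |CS| = 45.20 ✓; ∠(MS, SC) = 90.00° ✓; |MS| = 6.600 ✓; bearing(M→T) − bearing(M→S) = 101.0° ✓; |MT| = 6.600 ✓; ∠(MT, TA) = 90.00° ✓; |TA| = 35.70 ✗.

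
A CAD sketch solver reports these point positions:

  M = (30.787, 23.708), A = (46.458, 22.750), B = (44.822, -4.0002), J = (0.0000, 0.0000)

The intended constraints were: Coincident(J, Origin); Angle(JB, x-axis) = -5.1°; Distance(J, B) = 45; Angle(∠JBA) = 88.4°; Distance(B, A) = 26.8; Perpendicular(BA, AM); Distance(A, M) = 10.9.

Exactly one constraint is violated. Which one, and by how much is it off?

Distance(A, M) = 10.9 — off by 4.80.

J = (0.00, 0.00) ✓; JB at -5.100° ✓; |JB| = 45.00 ✓; ∠JBA = 88.40° ✓; |BA| = 26.80 ✓; ∠(BA, AM) = 90.00° ✓; |AM| = 15.70 ✗.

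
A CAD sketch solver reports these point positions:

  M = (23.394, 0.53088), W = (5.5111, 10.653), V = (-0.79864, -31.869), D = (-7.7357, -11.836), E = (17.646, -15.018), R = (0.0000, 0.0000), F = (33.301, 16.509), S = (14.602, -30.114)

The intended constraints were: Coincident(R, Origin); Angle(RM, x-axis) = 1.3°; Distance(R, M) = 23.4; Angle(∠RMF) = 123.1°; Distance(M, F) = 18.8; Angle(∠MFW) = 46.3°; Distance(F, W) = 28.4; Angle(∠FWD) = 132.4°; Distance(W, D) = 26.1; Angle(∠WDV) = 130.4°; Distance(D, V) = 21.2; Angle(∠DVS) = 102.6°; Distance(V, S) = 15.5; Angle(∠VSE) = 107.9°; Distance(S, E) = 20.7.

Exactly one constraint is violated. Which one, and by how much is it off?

Distance(S, E) = 20.7 — off by 5.30.

R = (0.00, 0.00) ✓; RM at 1.300° ✓; |RM| = 23.40 ✓; ∠RMF = 123.1° ✓; |MF| = 18.80 ✓; ∠MFW = 46.30° ✓; |FW| = 28.40 ✓; ∠FWD = 132.4° ✓; |WD| = 26.10 ✓; ∠WDV = 130.4° ✓; |DV| = 21.20 ✓; ∠DVS = 102.6° ✓; |VS| = 15.50 ✓; ∠VSE = 107.9° ✓; |SE| = 15.40 ✗.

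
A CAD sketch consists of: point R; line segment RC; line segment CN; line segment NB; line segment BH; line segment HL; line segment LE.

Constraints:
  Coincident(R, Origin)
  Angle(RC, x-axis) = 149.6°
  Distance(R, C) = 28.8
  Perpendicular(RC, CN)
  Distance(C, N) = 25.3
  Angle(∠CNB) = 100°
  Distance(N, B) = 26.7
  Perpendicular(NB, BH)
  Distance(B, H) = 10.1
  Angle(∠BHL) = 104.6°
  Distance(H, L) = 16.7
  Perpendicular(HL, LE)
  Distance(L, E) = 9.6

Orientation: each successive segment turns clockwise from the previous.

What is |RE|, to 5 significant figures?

29.514

R is at the origin; RC runs at 149.6° with length 28.8, so C = (-24.840, 14.574). RC ⟂ CN, so CN runs at 59.600°; with |CN| = 25.3, N = (-12.038, 36.395). ∠CNB = 100.0° gives NB at -20.400° from the x-axis; with |NB| = 26.7, B = (12.988, 27.088). NB ⟂ BH, so BH runs at -110.40°; with |BH| = 10.1, H = (9.4671, 17.622). ∠BHL = 104.6° gives HL at 174.20° from the x-axis; with |HL| = 16.7, L = (-7.1474, 19.310). HL ⟂ LE, so LE runs at 84.200°; with |LE| = 9.6, E = (-6.1773, 28.860). Then |RE| = |E − R| = 29.514.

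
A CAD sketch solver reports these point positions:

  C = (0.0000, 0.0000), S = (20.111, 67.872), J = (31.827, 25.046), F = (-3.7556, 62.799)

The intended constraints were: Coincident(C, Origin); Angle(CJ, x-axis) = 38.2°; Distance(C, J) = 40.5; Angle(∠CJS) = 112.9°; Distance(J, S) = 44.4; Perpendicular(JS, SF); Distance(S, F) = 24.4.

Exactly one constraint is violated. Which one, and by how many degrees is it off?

Perpendicular(JS, SF) — off by 3.30°.

C = (0.00, 0.00) ✓; CJ at 38.20° ✓; |CJ| = 40.50 ✓; ∠CJS = 112.9° ✓; |JS| = 44.40 ✓; ∠(JS, SF) = 86.70° ✗; |SF| = 24.40 ✓.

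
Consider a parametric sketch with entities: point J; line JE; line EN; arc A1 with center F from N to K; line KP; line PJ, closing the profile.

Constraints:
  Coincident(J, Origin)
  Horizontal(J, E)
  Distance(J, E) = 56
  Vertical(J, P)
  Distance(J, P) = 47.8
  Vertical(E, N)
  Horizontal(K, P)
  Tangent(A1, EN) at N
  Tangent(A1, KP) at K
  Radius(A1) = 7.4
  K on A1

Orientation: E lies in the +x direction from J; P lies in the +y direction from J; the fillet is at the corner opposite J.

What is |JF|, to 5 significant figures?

63.199

J is at the origin; JE is horizontal with |JE| = 56.0 and E on the +x side, so E = (56.000, 0.0000). JP is vertical with |JP| = 47.8 and P on the +y side, so P = (0.0000, 47.800). The virtual corner opposite J is at (56.000, 47.800). Tangency of A1 to EN means the radius FN is perpendicular to EN and tangency of A1 to KP means the radius FK is perpendicular to KP, with radius 7.4, so the center F sits 7.4 in from both sides at F = (48.600, 40.400). Then |JF| = |F − J| = 63.199.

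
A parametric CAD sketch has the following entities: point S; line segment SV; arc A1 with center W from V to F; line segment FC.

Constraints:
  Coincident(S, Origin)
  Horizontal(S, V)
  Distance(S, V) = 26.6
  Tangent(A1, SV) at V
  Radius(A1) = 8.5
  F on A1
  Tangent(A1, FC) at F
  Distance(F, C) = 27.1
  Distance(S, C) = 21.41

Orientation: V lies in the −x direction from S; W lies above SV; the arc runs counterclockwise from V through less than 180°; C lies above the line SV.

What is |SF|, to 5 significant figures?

20.798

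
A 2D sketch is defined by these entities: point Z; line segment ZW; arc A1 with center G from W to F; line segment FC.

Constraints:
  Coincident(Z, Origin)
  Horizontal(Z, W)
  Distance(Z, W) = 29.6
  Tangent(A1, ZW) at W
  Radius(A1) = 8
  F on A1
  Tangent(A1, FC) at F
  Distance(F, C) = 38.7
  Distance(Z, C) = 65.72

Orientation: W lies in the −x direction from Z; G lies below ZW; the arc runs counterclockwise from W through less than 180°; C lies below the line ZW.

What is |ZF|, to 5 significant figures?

37.369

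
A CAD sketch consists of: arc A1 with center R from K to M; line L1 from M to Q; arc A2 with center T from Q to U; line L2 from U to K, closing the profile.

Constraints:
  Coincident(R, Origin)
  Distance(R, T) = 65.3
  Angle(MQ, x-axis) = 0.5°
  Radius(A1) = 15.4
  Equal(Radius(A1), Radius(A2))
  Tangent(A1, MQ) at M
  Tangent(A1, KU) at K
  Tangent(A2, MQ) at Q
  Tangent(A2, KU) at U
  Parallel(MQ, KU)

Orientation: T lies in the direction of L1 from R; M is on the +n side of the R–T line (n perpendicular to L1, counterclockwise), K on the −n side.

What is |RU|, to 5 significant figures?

67.091

The slot axis is L1's direction at 0.5°, so u = (cos 0.5°, sin 0.5°) = (0.99996, 0.0087265) and n = (−sin 0.5°, cos 0.5°) = (-0.0087265, 0.99996). R is at the origin and T lies 65.3 along u from R, so T = 65.3·u = (65.298, 0.56984). Tangency of A1 to both parallel lines with radius 15.4 puts M and K at R ± 15.4·n: M = (-0.13439, 15.399), K = (0.13439, -15.399). Equal radii place Q and U the same way about T: Q = T + 15.4·n = (65.163, 15.969), U = T − 15.4·n = (65.432, -14.830). Then |RU| = |U − R| = 67.091.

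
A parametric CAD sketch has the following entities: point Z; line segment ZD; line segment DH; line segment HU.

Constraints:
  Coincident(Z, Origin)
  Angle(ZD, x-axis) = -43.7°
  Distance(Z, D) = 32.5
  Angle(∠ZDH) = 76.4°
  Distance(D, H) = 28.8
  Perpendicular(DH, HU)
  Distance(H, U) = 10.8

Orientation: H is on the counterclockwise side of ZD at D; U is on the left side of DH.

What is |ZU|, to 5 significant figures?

29.662

∠ZDH = 76.4°, so DH runs at -43.7° + (180° − 76.4°) = 59.900° from the x-axis; with |DH| = 28.8, H = D + 28.8·(cos 59.900°, sin 59.900°) = (37.940, 2.4627). The perpendicularity gives HU at right angles to DH; with |HU| = 10.8 on the left of DH, U = H + 10.8·(-0.86515, 0.50151) = (28.596, 7.8790). Then |ZU| = |U − Z| = 29.662.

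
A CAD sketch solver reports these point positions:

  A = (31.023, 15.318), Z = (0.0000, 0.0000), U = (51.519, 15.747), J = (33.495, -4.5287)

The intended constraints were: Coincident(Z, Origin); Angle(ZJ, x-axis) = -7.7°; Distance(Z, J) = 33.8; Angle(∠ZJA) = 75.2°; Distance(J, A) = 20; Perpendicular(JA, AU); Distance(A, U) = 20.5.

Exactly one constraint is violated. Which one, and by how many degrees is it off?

Perpendicular(JA, AU) — off by 5.90°.

Z = (0.00, 0.00) ✓; ZJ at -7.700° ✓; |ZJ| = 33.80 ✓; ∠ZJA = 75.20° ✓; |JA| = 20.00 ✓; ∠(JA, AU) = 95.90° ✗; |AU| = 20.50 ✓.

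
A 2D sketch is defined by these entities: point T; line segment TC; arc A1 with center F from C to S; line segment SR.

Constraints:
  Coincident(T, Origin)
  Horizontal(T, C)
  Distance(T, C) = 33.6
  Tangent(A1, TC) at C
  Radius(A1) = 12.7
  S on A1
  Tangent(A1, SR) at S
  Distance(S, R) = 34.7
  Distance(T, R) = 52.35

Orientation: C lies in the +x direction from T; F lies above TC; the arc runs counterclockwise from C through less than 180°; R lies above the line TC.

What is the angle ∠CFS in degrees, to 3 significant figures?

129°

Checks: |FC| = 12.70 ✓; |FS| = 12.70 ✓; ∠(FS, SR) = 90.00° ✓; |SR| = 34.70 ✓; |TR| = 52.35 ✓.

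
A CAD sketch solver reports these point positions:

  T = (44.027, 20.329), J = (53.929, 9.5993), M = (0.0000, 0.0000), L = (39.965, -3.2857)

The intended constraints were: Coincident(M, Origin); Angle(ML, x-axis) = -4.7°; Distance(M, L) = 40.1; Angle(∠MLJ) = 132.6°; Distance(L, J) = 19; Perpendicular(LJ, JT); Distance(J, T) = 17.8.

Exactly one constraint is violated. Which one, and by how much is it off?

Distance(J, T) = 17.8 — off by 3.20.

M = (0.00, 0.00) ✓; ML at -4.700° ✓; |ML| = 40.10 ✓; ∠MLJ = 132.6° ✓; |LJ| = 19.00 ✓; ∠(LJ, JT) = 90.00° ✓; |JT| = 14.60 ✗.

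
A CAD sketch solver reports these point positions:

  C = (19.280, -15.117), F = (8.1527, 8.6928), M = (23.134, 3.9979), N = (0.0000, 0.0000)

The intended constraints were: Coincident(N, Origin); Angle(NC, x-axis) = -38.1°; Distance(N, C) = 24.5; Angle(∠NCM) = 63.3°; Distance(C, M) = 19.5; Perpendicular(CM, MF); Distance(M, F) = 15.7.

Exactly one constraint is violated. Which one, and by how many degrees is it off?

Perpendicular(CM, MF) — off by 6.00°.

N = (0.00, 0.00) ✓; NC at -38.10° ✓; |NC| = 24.50 ✓; ∠NCM = 63.30° ✓; |CM| = 19.50 ✓; ∠(CM, MF) = 84.00° ✗; |MF| = 15.70 ✓.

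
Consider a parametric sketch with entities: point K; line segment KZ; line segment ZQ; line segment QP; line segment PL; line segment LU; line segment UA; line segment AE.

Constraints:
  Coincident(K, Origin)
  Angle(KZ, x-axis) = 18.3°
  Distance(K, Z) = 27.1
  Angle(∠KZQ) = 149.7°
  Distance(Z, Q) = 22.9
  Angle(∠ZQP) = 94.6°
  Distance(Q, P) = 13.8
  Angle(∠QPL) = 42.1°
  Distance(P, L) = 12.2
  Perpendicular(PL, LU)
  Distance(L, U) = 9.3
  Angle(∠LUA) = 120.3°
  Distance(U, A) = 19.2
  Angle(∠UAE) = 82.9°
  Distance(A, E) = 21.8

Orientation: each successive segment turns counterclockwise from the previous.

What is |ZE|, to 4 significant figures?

40.23

∠LUA = 120.3° gives UA at 61.60° from the x-axis; with |UA| = 19.2, A = (50.12, 40.62). ∠UAE = 82.9° gives AE at 158.7° from the x-axis; with |AE| = 21.8, E = (29.81, 48.54). Then |ZE| = |E − Z| = 40.23.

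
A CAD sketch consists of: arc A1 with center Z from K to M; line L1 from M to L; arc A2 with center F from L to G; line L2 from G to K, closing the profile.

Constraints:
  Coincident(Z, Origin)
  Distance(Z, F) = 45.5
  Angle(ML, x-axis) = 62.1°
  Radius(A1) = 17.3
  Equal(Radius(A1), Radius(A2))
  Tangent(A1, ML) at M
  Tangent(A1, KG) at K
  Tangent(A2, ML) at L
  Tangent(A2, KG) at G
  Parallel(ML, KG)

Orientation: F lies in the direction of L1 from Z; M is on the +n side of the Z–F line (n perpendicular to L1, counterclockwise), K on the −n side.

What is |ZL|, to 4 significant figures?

48.68

Tangency of A1 to both parallel lines with radius 17.3 puts M and K at Z ± 17.3·n: M = (-15.29, 8.095), K = (15.29, -8.095). Equal radii place L and G the same way about F: L = F + 17.3·n = (6.002, 48.31), G = F − 17.3·n = (36.58, 32.12). Then |ZL| = |L − Z| = 48.68.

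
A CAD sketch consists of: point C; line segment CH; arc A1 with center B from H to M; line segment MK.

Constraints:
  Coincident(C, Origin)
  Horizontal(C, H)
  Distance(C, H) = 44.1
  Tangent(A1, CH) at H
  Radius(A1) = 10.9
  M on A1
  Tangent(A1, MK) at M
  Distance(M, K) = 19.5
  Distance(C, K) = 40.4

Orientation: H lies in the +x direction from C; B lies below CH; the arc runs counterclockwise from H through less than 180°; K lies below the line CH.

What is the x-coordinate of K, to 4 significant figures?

29.39

C is at the origin; CH is horizontal with |CH| = 44.1 and H on the +x side, so H = (44.10, 0.000). Since A1 is tangent to CH there, BH ⟂ CH, so B = H + (0, -10.9) = (44.10, -10.90). Since BM ⟂ MK (tangency), |BK| = √(10.9² + 19.5²) = 22.34 regardless of where M sits on A1. So K lies on both circle(C, 40.4) and circle(B, 22.34); the below-CH intersection is K = (29.39, -27.72). M is the foot of the tangent from K: M = (33.44, -8.640).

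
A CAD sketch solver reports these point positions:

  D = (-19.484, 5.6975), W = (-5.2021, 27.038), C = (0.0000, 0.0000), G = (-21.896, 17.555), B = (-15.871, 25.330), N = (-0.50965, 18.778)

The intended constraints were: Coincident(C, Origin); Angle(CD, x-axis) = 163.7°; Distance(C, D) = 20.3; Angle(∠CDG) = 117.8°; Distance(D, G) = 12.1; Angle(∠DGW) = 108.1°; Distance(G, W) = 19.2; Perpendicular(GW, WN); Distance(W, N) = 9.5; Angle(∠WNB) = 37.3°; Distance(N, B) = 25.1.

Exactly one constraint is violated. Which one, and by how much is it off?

Distance(N, B) = 25.1 — off by 8.40.

C = (0.00, 0.00) ✓; CD at 163.7° ✓; |CD| = 20.30 ✓; ∠CDG = 117.8° ✓; |DG| = 12.10 ✓; ∠DGW = 108.1° ✓; |GW| = 19.20 ✓; ∠(GW, WN) = 90.00° ✓; |WN| = 9.500 ✓; ∠WNB = 37.30° ✓; |NB| = 16.70 ✗.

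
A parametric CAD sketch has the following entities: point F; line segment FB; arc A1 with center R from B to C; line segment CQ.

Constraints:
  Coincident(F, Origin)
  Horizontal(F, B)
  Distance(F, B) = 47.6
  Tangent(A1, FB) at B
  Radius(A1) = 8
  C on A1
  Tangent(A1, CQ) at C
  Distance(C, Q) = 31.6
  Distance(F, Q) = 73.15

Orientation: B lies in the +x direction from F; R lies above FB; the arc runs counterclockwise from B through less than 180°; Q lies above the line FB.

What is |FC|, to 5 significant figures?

55.657

F is at the origin; FB is horizontal with |FB| = 47.6 and B on the +x side, so B = (47.600, 0.0000). The tangent condition forces RB to be normal to FB, so R = B + (0, 8) = (47.600, 8.0000). Since RC ⟂ CQ (tangency), |RQ| = √(8.0² + 31.6²) = 32.597 regardless of where C sits on A1. So Q lies on both circle(F, 73.15) and circle(R, 32.597); the above-FB intersection is Q = (63.380, 36.523). C is the foot of the tangent from Q: C = (55.337, 5.9637).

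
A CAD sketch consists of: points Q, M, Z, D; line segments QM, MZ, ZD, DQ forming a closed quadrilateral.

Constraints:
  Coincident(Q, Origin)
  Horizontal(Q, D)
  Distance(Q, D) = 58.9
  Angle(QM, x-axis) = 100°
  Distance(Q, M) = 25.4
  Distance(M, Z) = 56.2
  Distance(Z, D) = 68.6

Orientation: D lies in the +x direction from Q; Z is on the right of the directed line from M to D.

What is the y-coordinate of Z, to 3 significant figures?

-31.1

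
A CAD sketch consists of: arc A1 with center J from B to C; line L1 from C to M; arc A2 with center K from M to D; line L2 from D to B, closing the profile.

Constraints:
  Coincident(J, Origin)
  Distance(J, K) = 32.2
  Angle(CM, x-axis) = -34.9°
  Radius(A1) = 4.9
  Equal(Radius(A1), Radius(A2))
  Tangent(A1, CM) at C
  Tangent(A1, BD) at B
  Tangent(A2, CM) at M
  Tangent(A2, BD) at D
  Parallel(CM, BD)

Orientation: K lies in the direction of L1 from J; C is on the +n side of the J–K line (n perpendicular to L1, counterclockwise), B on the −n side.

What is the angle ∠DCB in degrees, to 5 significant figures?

73.072°

The slot axis is L1's direction at -34.9°, so u = (cos -34.9°, sin -34.9°) = (0.82015, -0.57215) and n = (−sin -34.9°, cos -34.9°) = (0.57215, 0.82015). J is at the origin and K lies 32.2 along u from J, so K = 32.2·u = (26.409, -18.423). Tangency of A1 to both parallel lines with radius 4.9 puts C and B at J ± 4.9·n: C = (2.8035, 4.0187), B = (-2.8035, -4.0187). Equal radii place M and D the same way about K: M = K + 4.9·n = (29.212, -14.404), D = K − 4.9·n = (23.605, -22.442). Then cos ∠DCB = CD·CB / (|CD||CB|), giving 73.072°.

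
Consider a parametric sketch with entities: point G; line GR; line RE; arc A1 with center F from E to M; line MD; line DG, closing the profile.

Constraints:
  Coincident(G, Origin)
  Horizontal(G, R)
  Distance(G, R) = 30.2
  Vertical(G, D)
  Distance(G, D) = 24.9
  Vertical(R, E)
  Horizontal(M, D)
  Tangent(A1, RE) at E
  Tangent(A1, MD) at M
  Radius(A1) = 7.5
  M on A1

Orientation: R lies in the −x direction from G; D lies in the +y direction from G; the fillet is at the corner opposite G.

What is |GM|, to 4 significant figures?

33.69

G is at the origin; G and R share the same y with |GR| = 30.2 and R on the −x side, so R = (-30.20, 0.000). GD is vertical with |GD| = 24.9 and D on the +y side, so D = (0.000, 24.90). The virtual corner opposite G is at (-30.20, 24.90). A1 meets RE tangentially, so FE is at right angles to RE and tangency of A1 to MD means the radius FM is perpendicular to MD, with radius 7.5, so the center F sits 7.5 in from both sides at F = (-22.70, 17.40). That places the tangent points at E = (-30.20, 17.40) on RE and M = (-22.70, 24.90) on MD. Then |GM| = |M − G| = 33.69.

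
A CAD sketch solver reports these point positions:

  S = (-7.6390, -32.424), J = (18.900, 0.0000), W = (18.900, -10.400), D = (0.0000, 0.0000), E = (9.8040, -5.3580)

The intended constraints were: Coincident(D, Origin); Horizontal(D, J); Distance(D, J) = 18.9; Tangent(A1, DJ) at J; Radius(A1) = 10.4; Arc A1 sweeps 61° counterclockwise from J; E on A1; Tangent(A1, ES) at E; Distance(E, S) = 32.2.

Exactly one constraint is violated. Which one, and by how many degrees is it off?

Tangent(A1, ES) at E — off by 3.80°.

D = (0.00, 0.00) ✓; D.y = 0.00, J.y = 0.00 ✓; |DJ| = 18.90 ✓; ∠(WJ, JD) = 90.00° ✓; |WJ| = 10.40 ✓; bearing(W→E) − bearing(W→J) = 61.00° ✓; |WE| = 10.40 ✓; ∠(WE, ES) = 93.80° ✗; |ES| = 32.20 ✓.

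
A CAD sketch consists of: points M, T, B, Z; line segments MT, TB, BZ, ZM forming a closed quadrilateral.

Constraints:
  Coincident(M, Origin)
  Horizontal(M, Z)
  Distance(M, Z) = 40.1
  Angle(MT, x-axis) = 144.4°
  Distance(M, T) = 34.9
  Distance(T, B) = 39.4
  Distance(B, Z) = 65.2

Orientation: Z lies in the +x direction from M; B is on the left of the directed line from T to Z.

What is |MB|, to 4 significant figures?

49.73

Checks: |TB| = 39.40 ✓; |BZ| = 65.20 ✓.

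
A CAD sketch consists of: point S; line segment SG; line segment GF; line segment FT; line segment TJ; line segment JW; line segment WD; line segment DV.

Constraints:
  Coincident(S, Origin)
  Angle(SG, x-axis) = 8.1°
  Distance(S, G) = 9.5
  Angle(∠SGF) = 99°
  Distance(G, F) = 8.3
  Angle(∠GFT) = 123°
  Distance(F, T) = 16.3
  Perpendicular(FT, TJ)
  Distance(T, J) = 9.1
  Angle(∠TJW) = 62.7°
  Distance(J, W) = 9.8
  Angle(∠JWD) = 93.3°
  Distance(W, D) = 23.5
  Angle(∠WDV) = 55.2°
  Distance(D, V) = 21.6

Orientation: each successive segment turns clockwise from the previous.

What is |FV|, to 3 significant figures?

28.4

S is at the origin; SG runs at 8.1° with length 9.5, so G = (9.41, 1.34). ∠SGF = 99.0° gives GF at -72.9° from the x-axis; with |GF| = 8.3, F = (11.8, -6.59). ∠GFT = 123.0° gives FT at -130° from the x-axis; with |FT| = 16.3, T = (1.39, -19.1). The perpendicularity gives TJ at right angles to FT, so TJ runs at 140°; with |TJ| = 9.1, J = (-5.59, -13.3). ∠TJW = 62.7° gives JW at 22.8° from the x-axis; with |JW| = 9.8, W = (3.44, -9.46). ∠JWD = 93.3° gives WD at -63.9° from the x-axis; with |WD| = 23.5, D = (13.8, -30.6). ∠WDV = 55.2° gives DV at 171° from the x-axis; with |DV| = 21.6, V = (-7.57, -27.3). Then |FV| = |V − F| = 28.4.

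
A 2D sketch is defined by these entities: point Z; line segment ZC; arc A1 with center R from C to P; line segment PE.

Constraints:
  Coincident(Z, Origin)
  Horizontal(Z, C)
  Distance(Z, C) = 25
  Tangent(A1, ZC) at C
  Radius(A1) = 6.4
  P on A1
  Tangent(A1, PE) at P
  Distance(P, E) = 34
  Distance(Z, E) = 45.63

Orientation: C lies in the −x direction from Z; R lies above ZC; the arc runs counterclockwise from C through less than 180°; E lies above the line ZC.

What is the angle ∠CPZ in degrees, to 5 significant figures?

113.32°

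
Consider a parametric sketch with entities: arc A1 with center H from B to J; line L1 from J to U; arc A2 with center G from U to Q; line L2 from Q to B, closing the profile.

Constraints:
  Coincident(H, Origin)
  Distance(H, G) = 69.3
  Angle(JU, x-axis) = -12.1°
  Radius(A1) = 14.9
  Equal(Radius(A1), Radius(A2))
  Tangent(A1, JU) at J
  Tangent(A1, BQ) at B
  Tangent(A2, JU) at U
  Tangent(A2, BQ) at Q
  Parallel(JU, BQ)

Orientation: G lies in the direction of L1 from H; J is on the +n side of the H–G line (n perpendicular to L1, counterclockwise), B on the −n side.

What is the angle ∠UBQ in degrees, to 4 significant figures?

23.27°

The slot axis is L1's direction at -12.1°, so u = (cos -12.1°, sin -12.1°) = (0.9778, -0.2096) and n = (−sin -12.1°, cos -12.1°) = (0.2096, 0.9778). H is at the origin and G lies 69.3 along u from H, so G = 69.3·u = (67.76, -14.53). Tangency of A1 to both parallel lines with radius 14.9 puts J and B at H ± 14.9·n: J = (3.123, 14.57), B = (-3.123, -14.57). Equal radii place U and Q the same way about G: U = G + 14.9·n = (70.88, 0.04240), Q = G − 14.9·n = (64.64, -29.10). Then cos ∠UBQ = BU·BQ / (|BU||BQ|), giving 23.27°.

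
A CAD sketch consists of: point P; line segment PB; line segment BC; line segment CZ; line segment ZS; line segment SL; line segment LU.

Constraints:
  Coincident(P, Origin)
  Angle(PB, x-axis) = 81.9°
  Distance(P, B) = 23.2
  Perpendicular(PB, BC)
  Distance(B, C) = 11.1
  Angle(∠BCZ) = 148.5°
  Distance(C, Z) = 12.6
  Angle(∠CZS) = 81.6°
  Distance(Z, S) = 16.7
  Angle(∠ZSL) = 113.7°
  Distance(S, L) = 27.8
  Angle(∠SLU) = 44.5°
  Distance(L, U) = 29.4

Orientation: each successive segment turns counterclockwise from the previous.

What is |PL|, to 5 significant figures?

19.389

P is at the origin; PB runs at 81.9° with length 23.2, so B = (3.2689, 22.969). The perpendicularity gives BC at right angles to PB, so BC runs at 171.90°; with |BC| = 11.1, C = (-7.7204, 24.533). ∠BCZ = 148.5° gives CZ at -156.60° from the x-axis; with |CZ| = 12.6, Z = (-19.284, 19.528). ∠CZS = 81.6° gives ZS at -58.200° from the x-axis; with |ZS| = 16.7, S = (-10.484, 5.3353). ∠ZSL = 113.7° gives SL at 8.1000° from the x-axis; with |SL| = 27.8, L = (17.039, 9.2523). Then |PL| = |L − P| = 19.389.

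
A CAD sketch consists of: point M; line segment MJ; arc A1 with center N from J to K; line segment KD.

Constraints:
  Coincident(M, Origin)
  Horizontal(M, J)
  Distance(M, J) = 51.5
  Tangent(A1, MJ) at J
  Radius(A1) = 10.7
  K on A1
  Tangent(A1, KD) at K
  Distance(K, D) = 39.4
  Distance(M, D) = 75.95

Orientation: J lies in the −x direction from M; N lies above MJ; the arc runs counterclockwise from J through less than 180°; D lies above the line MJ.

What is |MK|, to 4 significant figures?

44.05

Checks: |MJ| = 51.50 ✓; |NK| = 10.70 ✓; ∠(NK, KD) = 90.00° ✓; |KD| = 39.40 ✓; |MD| = 75.95 ✓.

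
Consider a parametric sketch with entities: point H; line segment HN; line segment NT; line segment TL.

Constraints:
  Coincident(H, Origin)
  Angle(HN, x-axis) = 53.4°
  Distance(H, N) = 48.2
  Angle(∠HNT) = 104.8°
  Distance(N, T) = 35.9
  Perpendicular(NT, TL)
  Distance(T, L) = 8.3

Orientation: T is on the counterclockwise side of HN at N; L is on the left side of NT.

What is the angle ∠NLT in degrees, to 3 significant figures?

77.0°

H is at the origin; HN runs at 53.4° with length 48.2, so N = 48.2·(cos 53.4°, sin 53.4°) = (28.7, 38.7). ∠HNT = 104.8°, so NT runs at 53.4° + (180° − 104.8°) = 129° from the x-axis; with |NT| = 35.9, T = N + 35.9·(cos 129°, sin 129°) = (6.34, 66.8). The perpendicularity gives TL at right angles to NT; with |TL| = 8.3 on the left of NT, L = T + 8.3·(-0.782, -0.624) = (-0.146, 61.6). Then cos ∠NLT = LN·LT / (|LN||LT|), giving 77.0°.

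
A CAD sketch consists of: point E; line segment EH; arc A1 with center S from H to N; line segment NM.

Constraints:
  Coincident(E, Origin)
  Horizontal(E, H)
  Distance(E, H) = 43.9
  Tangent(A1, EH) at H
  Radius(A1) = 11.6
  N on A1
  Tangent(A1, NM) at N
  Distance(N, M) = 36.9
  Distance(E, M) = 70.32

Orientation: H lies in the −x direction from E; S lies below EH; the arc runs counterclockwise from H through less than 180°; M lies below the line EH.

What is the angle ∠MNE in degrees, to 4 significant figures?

94.62°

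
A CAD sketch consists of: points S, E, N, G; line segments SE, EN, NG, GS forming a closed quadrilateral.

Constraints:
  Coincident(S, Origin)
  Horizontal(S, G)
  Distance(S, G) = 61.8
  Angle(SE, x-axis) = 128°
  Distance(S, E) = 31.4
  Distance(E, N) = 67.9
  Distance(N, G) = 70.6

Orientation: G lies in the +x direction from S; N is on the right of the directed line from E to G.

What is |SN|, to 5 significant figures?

39.449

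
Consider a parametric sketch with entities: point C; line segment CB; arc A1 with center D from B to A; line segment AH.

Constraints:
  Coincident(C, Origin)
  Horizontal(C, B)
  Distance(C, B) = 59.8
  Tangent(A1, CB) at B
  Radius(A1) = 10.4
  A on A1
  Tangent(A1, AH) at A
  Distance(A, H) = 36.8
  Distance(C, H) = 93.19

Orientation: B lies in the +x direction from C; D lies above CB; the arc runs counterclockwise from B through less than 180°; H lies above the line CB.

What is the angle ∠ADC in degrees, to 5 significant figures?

146.13°

C is at the origin; CB is horizontal with |CB| = 59.8 and B on the +x side, so B = (59.800, 0.0000). The tangent condition forces DB to be normal to CB, so D = B + (0, 10.4) = (59.800, 10.400). Since DA ⟂ AH (tangency), |DH| = √(10.4² + 36.8²) = 38.241 regardless of where A sits on A1. So H lies on both circle(C, 93.19) and circle(D, 38.241); the above-CB intersection is H = (84.269, 39.788). A is the foot of the tangent from H: A = (69.301, 6.1698).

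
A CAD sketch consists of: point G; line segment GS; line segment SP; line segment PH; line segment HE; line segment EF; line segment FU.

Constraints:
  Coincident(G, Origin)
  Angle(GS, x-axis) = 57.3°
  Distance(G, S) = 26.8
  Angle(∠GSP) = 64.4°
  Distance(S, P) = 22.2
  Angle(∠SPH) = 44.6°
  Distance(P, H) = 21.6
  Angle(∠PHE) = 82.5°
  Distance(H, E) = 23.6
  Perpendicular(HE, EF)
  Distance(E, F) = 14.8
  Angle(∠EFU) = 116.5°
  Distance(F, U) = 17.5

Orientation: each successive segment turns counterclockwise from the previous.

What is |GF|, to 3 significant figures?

37.4

∠PHE = 82.5° gives HE at 45.8° from the x-axis; with |HE| = 23.6, E = (22.3, 25.3). HE ⟂ EF, so EF runs at 136°; with |EF| = 14.8, F = (11.7, 35.6). Then |GF| = |F − G| = 37.4.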